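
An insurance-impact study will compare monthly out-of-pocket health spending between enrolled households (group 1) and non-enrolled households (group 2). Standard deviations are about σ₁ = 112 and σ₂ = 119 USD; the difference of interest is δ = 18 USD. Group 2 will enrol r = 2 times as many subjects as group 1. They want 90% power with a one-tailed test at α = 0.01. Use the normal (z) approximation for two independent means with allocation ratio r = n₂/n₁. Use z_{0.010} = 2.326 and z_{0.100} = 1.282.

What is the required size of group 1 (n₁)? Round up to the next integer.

n₁ = 789

n₁ = (z_α + z_β)² · (σ₁² + σ₂²/r) / δ²
   = (2.326 + 1.282)² · (112² + 119²/2) / 18²
   = 13.0177 · (12544 + 7080.5) / 324
   = 13.0177 · 19624.5 / 324
   = 788.47
Round up → n₁ = 789; n₂ = r·n₁ = 2 × 789 = 1578.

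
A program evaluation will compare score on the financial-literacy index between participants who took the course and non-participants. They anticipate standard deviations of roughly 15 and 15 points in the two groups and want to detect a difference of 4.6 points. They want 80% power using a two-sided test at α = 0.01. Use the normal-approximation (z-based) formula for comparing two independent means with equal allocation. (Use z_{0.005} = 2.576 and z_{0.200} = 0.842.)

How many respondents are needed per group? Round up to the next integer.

n = 249 per group

n = (z_{α/2} + z_β)² · (σ₁² + σ₂²) / δ²
  = (2.576 + 0.842)² · (15² + 15² = 450) / 4.6²
  = 11.6827 · 450 / 21.16
  = 248.45
Round up → n = 249 per group.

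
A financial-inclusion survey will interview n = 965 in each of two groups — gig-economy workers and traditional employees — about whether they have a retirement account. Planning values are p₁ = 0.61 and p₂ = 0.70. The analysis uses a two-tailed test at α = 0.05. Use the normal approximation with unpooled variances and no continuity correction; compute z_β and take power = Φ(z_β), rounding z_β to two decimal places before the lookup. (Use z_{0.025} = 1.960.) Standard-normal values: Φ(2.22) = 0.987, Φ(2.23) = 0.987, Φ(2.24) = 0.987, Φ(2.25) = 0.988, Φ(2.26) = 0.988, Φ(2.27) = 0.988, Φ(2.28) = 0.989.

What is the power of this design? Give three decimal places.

z_β = |p₁−p₂|·√(n/[p₁q₁+p₂q₂]) − z_{α/2}
    = 0.09 · √(965/0.4479) − 1.960
    = 0.09 · 46.4166 − 1.960
    = 4.1775 − 1.960 = 2.2175 → 2.22
Power = Φ(2.22) = 0.987.

Power ≈ 0.987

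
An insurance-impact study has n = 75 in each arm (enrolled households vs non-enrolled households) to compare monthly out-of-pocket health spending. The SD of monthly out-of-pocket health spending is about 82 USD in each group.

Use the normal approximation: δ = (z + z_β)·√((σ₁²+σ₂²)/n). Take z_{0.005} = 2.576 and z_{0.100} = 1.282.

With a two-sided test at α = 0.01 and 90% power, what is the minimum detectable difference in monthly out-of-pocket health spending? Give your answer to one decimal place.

δ = (z_{α/2} + z_β) · √((σ₁²+σ₂²)/n)
  = (2.576 + 1.282) · √(13448/75)
  = 3.858 · √179.3067
  = 3.858 · 13.3905
  = 51.6607

Minimum detectable difference ≈ 51.7 USD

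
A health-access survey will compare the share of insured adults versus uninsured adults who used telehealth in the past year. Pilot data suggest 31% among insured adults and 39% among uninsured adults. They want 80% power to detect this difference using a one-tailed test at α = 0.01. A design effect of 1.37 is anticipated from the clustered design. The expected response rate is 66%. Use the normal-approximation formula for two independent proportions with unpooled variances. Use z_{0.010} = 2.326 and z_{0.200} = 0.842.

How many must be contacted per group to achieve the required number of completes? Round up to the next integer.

n = 1471 per group

n = (z_α + z_β)² · [p₁(1−p₁) + p₂(1−p₂)] / (p₁ − p₂)²
  = (2.326 + 0.842)² · (0.31·0.69 + 0.39·0.61) / (-0.08)²
  = (3.168)² · (0.2139 + 0.2379) / 0.0064
  = 10.0362 · 0.4518 / 0.0064
  = 708.49
Design effect: 1.37 × 708.49 = 970.64.
Adjust for 66% response: 970.64 / 0.66 = 1470.66.
Round up → n = 1471 per group.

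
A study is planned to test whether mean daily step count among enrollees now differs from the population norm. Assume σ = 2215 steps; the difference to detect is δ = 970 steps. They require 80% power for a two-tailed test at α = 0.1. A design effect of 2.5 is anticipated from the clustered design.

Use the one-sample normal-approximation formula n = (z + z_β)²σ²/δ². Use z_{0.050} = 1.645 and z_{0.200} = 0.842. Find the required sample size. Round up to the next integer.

n = 81

n = (z_{α/2} + z_β)² · σ² / δ²
  = (1.645 + 0.842)² · 2215² / 970²
  = 6.1852 · 4906225 / 940900
  = 32.25
Design effect: 2.5 × 32.25 = 80.63.
Round up → n = 81.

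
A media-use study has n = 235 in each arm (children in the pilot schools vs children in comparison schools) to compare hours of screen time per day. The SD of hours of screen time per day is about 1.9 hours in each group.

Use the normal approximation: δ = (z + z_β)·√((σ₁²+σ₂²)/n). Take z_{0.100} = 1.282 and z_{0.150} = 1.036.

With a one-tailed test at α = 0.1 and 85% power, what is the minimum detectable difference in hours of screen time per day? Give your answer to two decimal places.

δ = (z_α + z_β) · √((σ₁²+σ₂²)/n)
  = (1.282 + 1.036) · √(7.22/235)
  = 2.318 · √0.03072
  = 2.318 · 0.1753
  = 0.4063

Minimum detectable difference ≈ 0.41 hours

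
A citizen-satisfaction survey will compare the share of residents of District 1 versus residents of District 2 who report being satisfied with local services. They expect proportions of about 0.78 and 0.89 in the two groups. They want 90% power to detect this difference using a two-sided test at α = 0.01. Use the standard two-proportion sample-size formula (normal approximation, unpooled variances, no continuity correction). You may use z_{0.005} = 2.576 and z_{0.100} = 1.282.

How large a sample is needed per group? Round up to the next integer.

n = 332 per group

n = (z_{α/2} + z_β)² · [p₁(1−p₁) + p₂(1−p₂)] / (p₁ − p₂)²
  = (2.576 + 1.282)² · (0.78·0.22 + 0.89·0.11) / (-0.11)²
  = (3.858)² · (0.1716 + 0.0979) / 0.0121
  = 14.8842 · 0.2695 / 0.0121
  = 331.51
Round up → n = 332 per group.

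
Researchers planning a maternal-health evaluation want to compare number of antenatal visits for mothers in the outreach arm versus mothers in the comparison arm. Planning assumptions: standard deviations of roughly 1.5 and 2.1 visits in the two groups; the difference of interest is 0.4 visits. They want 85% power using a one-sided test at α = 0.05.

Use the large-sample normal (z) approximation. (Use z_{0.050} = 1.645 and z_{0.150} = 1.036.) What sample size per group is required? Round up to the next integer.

n = 300 per group

n = (z_α + z_β)² · (σ₁² + σ₂²) / δ²
  = (1.645 + 1.036)² · (1.5² + 2.1² = 6.66) / 0.4²
  = 7.1878 · 6.66 / 0.16
  = 299.19
Round up → n = 300 per group.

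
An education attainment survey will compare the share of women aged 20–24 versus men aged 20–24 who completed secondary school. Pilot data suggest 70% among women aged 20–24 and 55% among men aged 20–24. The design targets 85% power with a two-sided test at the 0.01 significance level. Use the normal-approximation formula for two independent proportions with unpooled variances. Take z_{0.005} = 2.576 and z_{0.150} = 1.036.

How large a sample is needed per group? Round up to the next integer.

n = (z_{α/2} + z_β)² · [p₁(1−p₁) + p₂(1−p₂)] / (p₁ − p₂)²
  = (2.576 + 1.036)² · (0.70·0.30 + 0.55·0.45) / (0.15)²
  = (3.612)² · (0.2100 + 0.2475) / 0.0225
  = 13.0465 · 0.4575 / 0.0225
  = 265.28
Round up → n = 266 per group.

n = 266 per group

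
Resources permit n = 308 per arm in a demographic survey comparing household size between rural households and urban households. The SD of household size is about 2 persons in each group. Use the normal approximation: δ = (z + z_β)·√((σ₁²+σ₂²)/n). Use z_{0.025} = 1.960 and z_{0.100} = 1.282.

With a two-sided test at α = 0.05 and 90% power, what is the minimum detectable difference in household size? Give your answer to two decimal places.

δ = (z_{α/2} + z_β) · √((σ₁²+σ₂²)/n)
  = (1.960 + 1.282) · √(8/308)
  = 3.242 · √0.02597
  = 3.242 · 0.1612
  = 0.5225

Minimum detectable difference ≈ 0.52 persons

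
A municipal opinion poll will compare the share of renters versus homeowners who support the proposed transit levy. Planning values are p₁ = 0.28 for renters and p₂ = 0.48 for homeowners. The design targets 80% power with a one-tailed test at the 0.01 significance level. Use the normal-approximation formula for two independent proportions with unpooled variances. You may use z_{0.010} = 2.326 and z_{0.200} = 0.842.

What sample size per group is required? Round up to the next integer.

n = (z_α + z_β)² · [p₁(1−p₁) + p₂(1−p₂)] / (p₁ − p₂)²
  = (2.326 + 0.842)² · (0.28·0.72 + 0.48·0.52) / (-0.20)²
  = (3.168)² · (0.2016 + 0.2496) / 0.0400
  = 10.0362 · 0.4512 / 0.0400
  = 113.21
Round up → n = 114 per group.

n = 114 per group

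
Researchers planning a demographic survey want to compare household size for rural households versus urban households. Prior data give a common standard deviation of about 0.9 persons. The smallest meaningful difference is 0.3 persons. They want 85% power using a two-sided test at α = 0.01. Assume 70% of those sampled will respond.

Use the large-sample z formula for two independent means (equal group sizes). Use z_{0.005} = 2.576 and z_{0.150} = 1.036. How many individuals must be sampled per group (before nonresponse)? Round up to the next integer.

n = 336 per group

n = (z_{α/2} + z_β)² · (σ₁² + σ₂²) / δ²
  = (2.576 + 1.036)² · (2·0.9² = 1.62) / 0.3²
  = 13.0465 · 1.62 / 0.09
  = 234.84
Adjust for 70% response: 234.84 / 0.70 = 335.48.
Round up → n = 336 per group.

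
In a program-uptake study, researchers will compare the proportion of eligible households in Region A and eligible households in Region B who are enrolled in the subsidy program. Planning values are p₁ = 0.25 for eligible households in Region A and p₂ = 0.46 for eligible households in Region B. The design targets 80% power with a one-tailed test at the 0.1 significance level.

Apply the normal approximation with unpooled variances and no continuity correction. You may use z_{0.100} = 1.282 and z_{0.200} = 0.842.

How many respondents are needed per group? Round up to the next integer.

n = 45 per group

n = (z_α + z_β)² · [p₁(1−p₁) + p₂(1−p₂)] / (p₁ − p₂)²
  = (1.282 + 0.842)² · (0.25·0.75 + 0.46·0.54) / (-0.21)²
  = (2.124)² · (0.1875 + 0.2484) / 0.0441
  = 4.5114 · 0.4359 / 0.0441
  = 44.59
Round up → n = 45 per group.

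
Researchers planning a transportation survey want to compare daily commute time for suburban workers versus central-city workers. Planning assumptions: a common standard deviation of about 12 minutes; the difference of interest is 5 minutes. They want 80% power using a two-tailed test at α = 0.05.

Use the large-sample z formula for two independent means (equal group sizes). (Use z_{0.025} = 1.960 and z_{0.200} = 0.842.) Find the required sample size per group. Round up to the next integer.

n = 91 per group

n = (z_{α/2} + z_β)² · (σ₁² + σ₂²) / δ²
  = (1.960 + 0.842)² · (2·12² = 288) / 5²
  = 7.8512 · 288 / 25
  = 90.45
Round up → n = 91 per group.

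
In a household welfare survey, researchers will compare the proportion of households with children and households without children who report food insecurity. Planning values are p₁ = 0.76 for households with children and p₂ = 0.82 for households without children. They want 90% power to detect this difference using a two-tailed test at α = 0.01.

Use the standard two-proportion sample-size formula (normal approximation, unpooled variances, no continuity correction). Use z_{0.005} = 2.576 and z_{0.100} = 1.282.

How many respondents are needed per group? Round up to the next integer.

n = (z_{α/2} + z_β)² · [p₁(1−p₁) + p₂(1−p₂)] / (p₁ − p₂)²
  = (2.576 + 1.282)² · (0.76·0.24 + 0.82·0.18) / (-0.06)²
  = (3.858)² · (0.1824 + 0.1476) / 0.0036
  = 14.8842 · 0.3300 / 0.0036
  = 1364.38
Round up → n = 1365 per group.

n = 1365 per group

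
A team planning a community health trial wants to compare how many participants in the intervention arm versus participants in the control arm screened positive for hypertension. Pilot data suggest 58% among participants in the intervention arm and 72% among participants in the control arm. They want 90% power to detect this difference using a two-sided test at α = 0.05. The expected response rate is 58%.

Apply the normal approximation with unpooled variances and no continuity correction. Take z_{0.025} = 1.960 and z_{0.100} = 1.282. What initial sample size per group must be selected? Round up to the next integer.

n = 412 per group

n = (z_{α/2} + z_β)² · [p₁(1−p₁) + p₂(1−p₂)] / (p₁ − p₂)²
  = (1.960 + 1.282)² · (0.58·0.42 + 0.72·0.28) / (-0.14)²
  = (3.242)² · (0.2436 + 0.2016) / 0.0196
  = 10.5106 · 0.4452 / 0.0196
  = 238.74
Adjust for 58% response: 238.74 / 0.58 = 411.62.
Round up → n = 412 per group.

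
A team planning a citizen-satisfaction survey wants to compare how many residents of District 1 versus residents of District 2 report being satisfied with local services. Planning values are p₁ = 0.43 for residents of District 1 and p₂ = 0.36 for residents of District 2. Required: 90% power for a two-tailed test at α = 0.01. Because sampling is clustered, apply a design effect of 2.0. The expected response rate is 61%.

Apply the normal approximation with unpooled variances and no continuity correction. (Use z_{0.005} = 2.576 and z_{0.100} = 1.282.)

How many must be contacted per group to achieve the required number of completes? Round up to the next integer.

n = 4736 per group

n = (z_{α/2} + z_β)² · [p₁(1−p₁) + p₂(1−p₂)] / (p₁ − p₂)²
  = (2.576 + 1.282)² · (0.43·0.57 + 0.36·0.64) / (0.07)²
  = (3.858)² · (0.2451 + 0.2304) / 0.0049
  = 14.8842 · 0.4755 / 0.0049
  = 1444.37
Design effect: 2.0 × 1444.37 = 2888.74.
Adjust for 61% response: 2888.74 / 0.61 = 4735.64.
Round up → n = 4736 per group.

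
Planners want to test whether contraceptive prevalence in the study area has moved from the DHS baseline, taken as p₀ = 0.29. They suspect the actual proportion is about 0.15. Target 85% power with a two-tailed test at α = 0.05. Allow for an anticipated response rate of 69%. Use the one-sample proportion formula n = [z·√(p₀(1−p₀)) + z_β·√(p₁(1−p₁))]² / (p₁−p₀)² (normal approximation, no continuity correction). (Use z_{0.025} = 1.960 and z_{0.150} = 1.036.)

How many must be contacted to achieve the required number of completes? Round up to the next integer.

n = [z_{α/2}·√(p₀q₀) + z_β·√(p₁q₁)]² / (p₁ − p₀)²
  = [1.960·√(0.29·0.71) + 1.036·√(0.15·0.85)]² / (-0.14)²
  = [1.960·0.4538 + 1.036·0.3571]² / 0.0196
  = [1.2593]² / 0.0196
  = 80.91
Adjust for 69% response: 80.91 / 0.69 = 117.26.
Round up → n = 118.

n = 118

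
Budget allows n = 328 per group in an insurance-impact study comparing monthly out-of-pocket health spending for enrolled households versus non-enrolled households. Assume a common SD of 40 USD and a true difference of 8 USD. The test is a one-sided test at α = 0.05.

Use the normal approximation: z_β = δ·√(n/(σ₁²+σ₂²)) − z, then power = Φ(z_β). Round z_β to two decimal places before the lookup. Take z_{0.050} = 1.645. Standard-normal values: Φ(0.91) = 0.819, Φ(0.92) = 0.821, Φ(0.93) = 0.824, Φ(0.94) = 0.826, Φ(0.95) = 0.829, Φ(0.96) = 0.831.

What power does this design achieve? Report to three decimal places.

Power ≈ 0.821

z_β = δ·√(n/(σ₁²+σ₂²)) − z_α
    = 8 · √(328/3200) − 1.645
    = 8 · 0.32016 − 1.645
    = 2.5612 − 1.645 = 0.9162 → 0.92
Power = Φ(0.92) = 0.821.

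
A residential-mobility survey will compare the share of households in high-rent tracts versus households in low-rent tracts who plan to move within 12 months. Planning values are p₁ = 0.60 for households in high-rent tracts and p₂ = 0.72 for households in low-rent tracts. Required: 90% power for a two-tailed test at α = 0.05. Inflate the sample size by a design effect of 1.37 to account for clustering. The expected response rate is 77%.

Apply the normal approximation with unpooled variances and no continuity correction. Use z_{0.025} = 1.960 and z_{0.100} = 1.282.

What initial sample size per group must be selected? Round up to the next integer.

n = (z_{α/2} + z_β)² · [p₁(1−p₁) + p₂(1−p₂)] / (p₁ − p₂)²
  = (1.960 + 1.282)² · (0.60·0.40 + 0.72·0.28) / (-0.12)²
  = (3.242)² · (0.2400 + 0.2016) / 0.0144
  = 10.5106 · 0.4416 / 0.0144
  = 322.32
Design effect: 1.37 × 322.32 = 441.58.
Adjust for 77% response: 441.58 / 0.77 = 573.49.
Round up → n = 574 per group.

n = 574 per group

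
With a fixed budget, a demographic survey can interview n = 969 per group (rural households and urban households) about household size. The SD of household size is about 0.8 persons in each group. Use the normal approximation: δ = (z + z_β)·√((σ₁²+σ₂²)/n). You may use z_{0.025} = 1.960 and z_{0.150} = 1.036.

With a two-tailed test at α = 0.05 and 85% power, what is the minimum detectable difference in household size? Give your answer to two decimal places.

δ = (z_{α/2} + z_β) · √((σ₁²+σ₂²)/n)
  = (1.960 + 1.036) · √(1.28/969)
  = 2.996 · √0.00132
  = 2.996 · 0.0363
  = 0.1089

Minimum detectable difference ≈ 0.11 persons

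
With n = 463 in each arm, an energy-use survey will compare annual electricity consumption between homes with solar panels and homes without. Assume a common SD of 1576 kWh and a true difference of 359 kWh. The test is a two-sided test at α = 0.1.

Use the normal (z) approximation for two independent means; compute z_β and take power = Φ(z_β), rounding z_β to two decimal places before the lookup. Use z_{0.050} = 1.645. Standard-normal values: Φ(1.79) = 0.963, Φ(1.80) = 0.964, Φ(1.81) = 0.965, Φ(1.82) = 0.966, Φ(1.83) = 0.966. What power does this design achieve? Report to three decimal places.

Power ≈ 0.966

z_β = δ·√(n/(σ₁²+σ₂²)) − z_{α/2}
    = 359 · √(463/4967552) − 1.645
    = 359 · 0.00965 − 1.645
    = 3.4659 − 1.645 = 1.8209 → 1.82
Power = Φ(1.82) = 0.966.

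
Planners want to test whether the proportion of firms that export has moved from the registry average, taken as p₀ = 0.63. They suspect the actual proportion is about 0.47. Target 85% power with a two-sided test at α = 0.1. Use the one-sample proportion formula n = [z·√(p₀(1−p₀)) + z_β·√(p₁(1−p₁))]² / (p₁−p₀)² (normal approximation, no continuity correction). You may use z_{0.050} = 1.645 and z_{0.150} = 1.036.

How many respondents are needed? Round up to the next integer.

n = [z_{α/2}·√(p₀q₀) + z_β·√(p₁q₁)]² / (p₁ − p₀)²
  = [1.645·√(0.63·0.37) + 1.036·√(0.47·0.53)]² / (-0.16)²
  = [1.645·0.4828 + 1.036·0.4991]² / 0.0256
  = [1.3113]² / 0.0256
  = 67.17
Round up → n = 68.

n = 68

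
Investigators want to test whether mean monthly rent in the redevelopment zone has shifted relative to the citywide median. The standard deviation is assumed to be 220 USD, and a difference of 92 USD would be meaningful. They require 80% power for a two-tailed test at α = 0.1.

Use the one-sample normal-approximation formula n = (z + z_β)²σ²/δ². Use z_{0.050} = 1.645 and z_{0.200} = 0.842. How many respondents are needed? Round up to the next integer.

n = (z_{α/2} + z_β)² · σ² / δ²
  = (1.645 + 0.842)² · 220² / 92²
  = 6.1852 · 48400 / 8464
  = 35.37
Round up → n = 36.

n = 36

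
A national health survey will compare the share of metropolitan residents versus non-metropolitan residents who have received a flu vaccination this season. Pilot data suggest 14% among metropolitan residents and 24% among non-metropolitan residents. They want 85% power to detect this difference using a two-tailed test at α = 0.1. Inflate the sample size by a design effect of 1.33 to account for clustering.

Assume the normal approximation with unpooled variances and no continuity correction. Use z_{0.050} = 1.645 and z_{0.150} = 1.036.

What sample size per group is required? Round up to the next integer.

n = 290 per group

n = (z_{α/2} + z_β)² · [p₁(1−p₁) + p₂(1−p₂)] / (p₁ − p₂)²
  = (1.645 + 1.036)² · (0.14·0.86 + 0.24·0.76) / (-0.10)²
  = (2.681)² · (0.1204 + 0.1824) / 0.0100
  = 7.1878 · 0.3028 / 0.0100
  = 217.65
Design effect: 1.33 × 217.65 = 289.47.
Round up → n = 290 per group.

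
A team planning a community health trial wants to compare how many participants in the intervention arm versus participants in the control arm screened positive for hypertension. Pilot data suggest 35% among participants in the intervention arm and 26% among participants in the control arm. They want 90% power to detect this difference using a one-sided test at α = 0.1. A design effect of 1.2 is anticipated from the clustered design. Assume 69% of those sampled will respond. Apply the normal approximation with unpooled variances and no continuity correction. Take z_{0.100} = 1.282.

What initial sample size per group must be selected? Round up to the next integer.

n = (z_α + z_β)² · [p₁(1−p₁) + p₂(1−p₂)] / (p₁ − p₂)²
  = (1.282 + 1.282)² · (0.35·0.65 + 0.26·0.74) / (0.09)²
  = (2.564)² · (0.2275 + 0.1924) / 0.0081
  = 6.5741 · 0.4199 / 0.0081
  = 340.80
Design effect: 1.2 × 340.80 = 408.96.
Adjust for 69% response: 408.96 / 0.69 = 592.69.
Round up → n = 593 per group.

n = 593 per group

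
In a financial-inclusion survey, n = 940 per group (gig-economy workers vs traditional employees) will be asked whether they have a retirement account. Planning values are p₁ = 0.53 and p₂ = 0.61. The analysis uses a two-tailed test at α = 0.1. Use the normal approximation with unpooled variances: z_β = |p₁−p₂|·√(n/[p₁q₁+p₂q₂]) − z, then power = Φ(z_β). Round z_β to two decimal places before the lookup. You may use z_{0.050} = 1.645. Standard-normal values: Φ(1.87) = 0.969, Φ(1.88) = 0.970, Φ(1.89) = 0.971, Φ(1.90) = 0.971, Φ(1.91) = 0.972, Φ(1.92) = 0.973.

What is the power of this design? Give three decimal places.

z_β = |p₁−p₂|·√(n/[p₁q₁+p₂q₂]) − z_{α/2}
    = 0.08 · √(940/0.4870) − 1.645
    = 0.08 · 43.9339 − 1.645
    = 3.5147 − 1.645 = 1.8697 → 1.87
Power = Φ(1.87) = 0.969.

Power ≈ 0.969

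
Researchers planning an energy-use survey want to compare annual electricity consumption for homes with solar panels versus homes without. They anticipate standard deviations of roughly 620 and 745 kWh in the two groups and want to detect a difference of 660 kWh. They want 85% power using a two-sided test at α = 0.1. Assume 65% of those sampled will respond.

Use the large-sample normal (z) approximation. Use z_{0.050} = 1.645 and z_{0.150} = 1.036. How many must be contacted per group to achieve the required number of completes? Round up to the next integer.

n = 24 per group

n = (z_{α/2} + z_β)² · (σ₁² + σ₂²) / δ²
  = (1.645 + 1.036)² · (620² + 745² = 939425) / 660²
  = 7.1878 · 939425 / 435600
  = 15.50
Adjust for 65% response: 15.50 / 0.65 = 23.85.
Round up → n = 24 per group.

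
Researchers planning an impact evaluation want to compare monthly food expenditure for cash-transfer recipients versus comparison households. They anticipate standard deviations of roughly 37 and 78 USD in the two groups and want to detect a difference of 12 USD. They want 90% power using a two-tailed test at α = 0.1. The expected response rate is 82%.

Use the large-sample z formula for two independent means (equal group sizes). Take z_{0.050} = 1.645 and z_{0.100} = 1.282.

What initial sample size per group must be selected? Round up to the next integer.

n = 541 per group

n = (z_{α/2} + z_β)² · (σ₁² + σ₂²) / δ²
  = (1.645 + 1.282)² · (37² + 78² = 7453) / 12²
  = 8.5673 · 7453 / 144
  = 443.42
Adjust for 82% response: 443.42 / 0.82 = 540.75.
Round up → n = 541 per group.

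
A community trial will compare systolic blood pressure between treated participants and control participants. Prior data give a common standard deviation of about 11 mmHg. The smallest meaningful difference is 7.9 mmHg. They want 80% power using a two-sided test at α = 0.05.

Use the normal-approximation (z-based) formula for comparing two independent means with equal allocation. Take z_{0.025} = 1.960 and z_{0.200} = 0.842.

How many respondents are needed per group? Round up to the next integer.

n = 31 per group

n = (z_{α/2} + z_β)² · (σ₁² + σ₂²) / δ²
  = (1.960 + 0.842)² · (2·11² = 242) / 7.9²
  = 7.8512 · 242 / 62.41
  = 30.44
Round up → n = 31 per group.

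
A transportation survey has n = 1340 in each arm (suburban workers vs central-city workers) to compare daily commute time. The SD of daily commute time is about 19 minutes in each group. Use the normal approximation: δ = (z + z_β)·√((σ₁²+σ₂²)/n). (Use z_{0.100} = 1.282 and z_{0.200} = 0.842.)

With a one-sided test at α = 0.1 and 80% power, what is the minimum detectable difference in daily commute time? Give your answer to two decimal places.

Minimum detectable difference ≈ 1.56 minutes

δ = (z_α + z_β) · √((σ₁²+σ₂²)/n)
  = (1.282 + 0.842) · √(722/1340)
  = 2.124 · √0.53881
  = 2.124 · 0.7340
  = 1.5591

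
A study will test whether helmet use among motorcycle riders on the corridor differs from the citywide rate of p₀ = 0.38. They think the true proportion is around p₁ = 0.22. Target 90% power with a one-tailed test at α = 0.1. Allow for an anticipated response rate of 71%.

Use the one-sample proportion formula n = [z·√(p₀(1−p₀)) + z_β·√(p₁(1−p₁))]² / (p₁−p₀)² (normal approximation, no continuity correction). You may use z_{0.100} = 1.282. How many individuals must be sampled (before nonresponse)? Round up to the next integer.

n = 74

n = [z_α·√(p₀q₀) + z_β·√(p₁q₁)]² / (p₁ − p₀)²
  = [1.282·√(0.38·0.62) + 1.282·√(0.22·0.78)]² / (-0.16)²
  = [1.282·0.4854 + 1.282·0.4142]² / 0.0256
  = [1.1533]² / 0.0256
  = 51.96
Adjust for 71% response: 51.96 / 0.71 = 73.18.
Round up → n = 74.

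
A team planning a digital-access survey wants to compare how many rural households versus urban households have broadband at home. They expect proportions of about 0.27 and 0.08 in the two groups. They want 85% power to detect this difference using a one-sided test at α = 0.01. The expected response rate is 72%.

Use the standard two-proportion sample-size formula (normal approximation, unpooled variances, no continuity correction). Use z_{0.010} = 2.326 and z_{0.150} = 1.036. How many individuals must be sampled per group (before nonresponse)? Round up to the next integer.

n = (z_α + z_β)² · [p₁(1−p₁) + p₂(1−p₂)] / (p₁ − p₂)²
  = (2.326 + 1.036)² · (0.27·0.73 + 0.08·0.92) / (0.19)²
  = (3.362)² · (0.1971 + 0.0736) / 0.0361
  = 11.3030 · 0.2707 / 0.0361
  = 84.76
Adjust for 72% response: 84.76 / 0.72 = 117.72.
Round up → n = 118 per group.

n = 118 per group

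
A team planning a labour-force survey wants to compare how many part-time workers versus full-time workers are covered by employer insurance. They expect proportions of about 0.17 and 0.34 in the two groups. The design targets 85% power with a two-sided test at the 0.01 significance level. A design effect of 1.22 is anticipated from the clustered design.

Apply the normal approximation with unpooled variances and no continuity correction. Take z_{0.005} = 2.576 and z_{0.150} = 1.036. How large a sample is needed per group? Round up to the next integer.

n = 202 per group

n = (z_{α/2} + z_β)² · [p₁(1−p₁) + p₂(1−p₂)] / (p₁ − p₂)²
  = (2.576 + 1.036)² · (0.17·0.83 + 0.34·0.66) / (-0.17)²
  = (3.612)² · (0.1411 + 0.2244) / 0.0289
  = 13.0465 · 0.3655 / 0.0289
  = 165.00
Design effect: 1.22 × 165.00 = 201.30.
Round up → n = 202 per group.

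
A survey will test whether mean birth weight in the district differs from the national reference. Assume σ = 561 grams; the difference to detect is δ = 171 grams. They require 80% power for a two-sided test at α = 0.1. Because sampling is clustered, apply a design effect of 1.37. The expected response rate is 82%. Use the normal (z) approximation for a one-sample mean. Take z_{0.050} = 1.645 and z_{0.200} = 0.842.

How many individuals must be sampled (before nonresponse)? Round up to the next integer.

n = (z_{α/2} + z_β)² · σ² / δ²
  = (1.645 + 0.842)² · 561² / 171²
  = 6.1852 · 314721 / 29241
  = 66.57
Design effect: 1.37 × 66.57 = 91.20.
Adjust for 82% response: 91.20 / 0.82 = 111.22.
Round up → n = 112.

n = 112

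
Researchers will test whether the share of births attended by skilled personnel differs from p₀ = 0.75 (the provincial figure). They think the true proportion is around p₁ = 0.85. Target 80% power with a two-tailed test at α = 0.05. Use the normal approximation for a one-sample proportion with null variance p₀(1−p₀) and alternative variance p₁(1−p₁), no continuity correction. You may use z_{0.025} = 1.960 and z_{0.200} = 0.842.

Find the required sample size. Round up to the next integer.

n = [z_{α/2}·√(p₀q₀) + z_β·√(p₁q₁)]² / (p₁ − p₀)²
  = [1.960·√(0.75·0.25) + 0.842·√(0.85·0.15)]² / (0.10)²
  = [1.960·0.4330 + 0.842·0.3571]² / 0.0100
  = [1.1494]² / 0.0100
  = 132.10
Round up → n = 133.

n = 133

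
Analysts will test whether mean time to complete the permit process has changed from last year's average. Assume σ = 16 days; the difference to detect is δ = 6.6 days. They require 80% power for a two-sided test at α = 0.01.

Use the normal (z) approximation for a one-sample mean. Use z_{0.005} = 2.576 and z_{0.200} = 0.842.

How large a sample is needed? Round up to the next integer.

n = 69

n = (z_{α/2} + z_β)² · σ² / δ²
  = (2.576 + 0.842)² · 16² / 6.6²
  = 11.6827 · 256 / 43.56
  = 68.66
Round up → n = 69.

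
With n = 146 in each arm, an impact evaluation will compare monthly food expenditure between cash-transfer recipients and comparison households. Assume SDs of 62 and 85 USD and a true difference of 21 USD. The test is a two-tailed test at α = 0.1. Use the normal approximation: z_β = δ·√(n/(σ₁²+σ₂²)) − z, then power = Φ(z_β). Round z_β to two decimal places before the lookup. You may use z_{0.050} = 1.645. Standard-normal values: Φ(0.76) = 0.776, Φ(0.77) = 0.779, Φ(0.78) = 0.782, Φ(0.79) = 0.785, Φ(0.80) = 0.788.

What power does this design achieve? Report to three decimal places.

z_β = δ·√(n/(σ₁²+σ₂²)) − z_{α/2}
    = 21 · √(146/11069) − 1.645
    = 21 · 0.11485 − 1.645
    = 2.4118 − 1.645 = 0.7668 → 0.77
Power = Φ(0.77) = 0.779.

Power ≈ 0.779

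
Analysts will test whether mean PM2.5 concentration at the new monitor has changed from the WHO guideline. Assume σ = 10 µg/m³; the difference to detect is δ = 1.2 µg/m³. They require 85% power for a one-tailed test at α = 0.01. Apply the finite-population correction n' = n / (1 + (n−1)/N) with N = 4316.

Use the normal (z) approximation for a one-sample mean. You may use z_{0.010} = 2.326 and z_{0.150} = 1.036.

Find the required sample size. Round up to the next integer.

n = (z_α + z_β)² · σ² / δ²
  = (2.326 + 1.036)² · 10² / 1.2²
  = 11.3030 · 100 / 1.44
  = 784.93
Finite-population correction (N = 4316): 784.93 / (1 + (784.93 − 1)/4316) = 664.28.
Round up → n = 665.

n = 665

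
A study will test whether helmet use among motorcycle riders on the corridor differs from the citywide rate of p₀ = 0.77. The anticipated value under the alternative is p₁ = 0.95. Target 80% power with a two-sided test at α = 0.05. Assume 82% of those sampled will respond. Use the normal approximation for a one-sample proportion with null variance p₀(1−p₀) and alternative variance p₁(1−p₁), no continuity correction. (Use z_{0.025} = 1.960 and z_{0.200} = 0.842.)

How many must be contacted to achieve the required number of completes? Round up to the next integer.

n = [z_{α/2}·√(p₀q₀) + z_β·√(p₁q₁)]² / (p₁ − p₀)²
  = [1.960·√(0.77·0.23) + 0.842·√(0.95·0.05)]² / (0.18)²
  = [1.960·0.4208 + 0.842·0.2179]² / 0.0324
  = [1.0083]² / 0.0324
  = 31.38
Adjust for 82% response: 31.38 / 0.82 = 38.27.
Round up → n = 39.

n = 39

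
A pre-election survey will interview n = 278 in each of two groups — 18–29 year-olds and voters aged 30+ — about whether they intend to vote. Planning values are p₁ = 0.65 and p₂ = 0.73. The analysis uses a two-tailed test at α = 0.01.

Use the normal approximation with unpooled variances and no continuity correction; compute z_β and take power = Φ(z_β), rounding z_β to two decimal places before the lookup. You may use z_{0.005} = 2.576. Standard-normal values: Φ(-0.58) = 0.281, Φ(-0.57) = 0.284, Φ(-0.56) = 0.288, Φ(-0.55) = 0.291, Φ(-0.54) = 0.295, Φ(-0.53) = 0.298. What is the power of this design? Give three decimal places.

Power ≈ 0.298

z_β = |p₁−p₂|·√(n/[p₁q₁+p₂q₂]) − z_{α/2}
    = 0.08 · √(278/0.4246) − 2.576
    = 0.08 · 25.5878 − 2.576
    = 2.0470 − 2.576 = -0.5290 → -0.53
Power = Φ(-0.53) = 0.298.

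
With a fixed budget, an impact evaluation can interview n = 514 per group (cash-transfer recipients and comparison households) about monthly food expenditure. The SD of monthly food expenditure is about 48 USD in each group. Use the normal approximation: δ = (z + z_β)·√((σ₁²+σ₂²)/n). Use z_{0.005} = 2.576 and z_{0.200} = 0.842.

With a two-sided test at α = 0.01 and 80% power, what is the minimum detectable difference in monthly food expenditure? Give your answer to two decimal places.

Minimum detectable difference ≈ 10.23 USD

δ = (z_{α/2} + z_β) · √((σ₁²+σ₂²)/n)
  = (2.576 + 0.842) · √(4608/514)
  = 3.418 · √8.965
  = 3.418 · 2.9942
  = 10.2340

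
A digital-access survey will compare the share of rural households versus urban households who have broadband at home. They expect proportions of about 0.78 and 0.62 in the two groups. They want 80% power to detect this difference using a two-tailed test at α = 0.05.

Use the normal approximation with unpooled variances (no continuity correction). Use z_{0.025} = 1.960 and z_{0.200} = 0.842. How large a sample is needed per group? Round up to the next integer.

n = (z_{α/2} + z_β)² · [p₁(1−p₁) + p₂(1−p₂)] / (p₁ − p₂)²
  = (1.960 + 0.842)² · (0.78·0.22 + 0.62·0.38) / (0.16)²
  = (2.802)² · (0.1716 + 0.2356) / 0.0256
  = 7.8512 · 0.4072 / 0.0256
  = 124.88
Round up → n = 125 per group.

n = 125 per group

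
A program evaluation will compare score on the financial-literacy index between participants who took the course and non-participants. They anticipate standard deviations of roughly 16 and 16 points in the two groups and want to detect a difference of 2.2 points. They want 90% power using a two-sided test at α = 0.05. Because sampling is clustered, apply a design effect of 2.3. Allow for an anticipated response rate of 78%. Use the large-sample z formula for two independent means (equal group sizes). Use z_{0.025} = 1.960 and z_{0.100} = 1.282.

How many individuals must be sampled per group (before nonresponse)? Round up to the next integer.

n = 3279 per group

n = (z_{α/2} + z_β)² · (σ₁² + σ₂²) / δ²
  = (1.960 + 1.282)² · (16² + 16² = 512) / 2.2²
  = 10.5106 · 512 / 4.84
  = 1111.86
Design effect: 2.3 × 1111.86 = 2557.28.
Adjust for 78% response: 2557.28 / 0.78 = 3278.57.
Round up → n = 3279 per group.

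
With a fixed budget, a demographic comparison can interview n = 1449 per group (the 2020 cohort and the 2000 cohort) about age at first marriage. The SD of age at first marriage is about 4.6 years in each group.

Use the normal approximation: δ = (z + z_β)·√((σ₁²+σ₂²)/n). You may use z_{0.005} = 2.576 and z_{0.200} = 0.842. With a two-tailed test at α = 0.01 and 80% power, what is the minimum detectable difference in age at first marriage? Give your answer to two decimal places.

δ = (z_{α/2} + z_β) · √((σ₁²+σ₂²)/n)
  = (2.576 + 0.842) · √(42.32/1449)
  = 3.418 · √0.02921
  = 3.418 · 0.1709
  = 0.5841

Minimum detectable difference ≈ 0.58 years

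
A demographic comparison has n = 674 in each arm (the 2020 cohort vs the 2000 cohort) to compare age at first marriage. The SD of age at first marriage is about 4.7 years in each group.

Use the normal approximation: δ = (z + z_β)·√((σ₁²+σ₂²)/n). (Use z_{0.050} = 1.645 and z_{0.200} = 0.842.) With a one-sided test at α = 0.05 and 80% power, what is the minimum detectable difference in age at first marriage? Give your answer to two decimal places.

δ = (z_α + z_β) · √((σ₁²+σ₂²)/n)
  = (1.645 + 0.842) · √(44.18/674)
  = 2.487 · √0.06555
  = 2.487 · 0.2560
  = 0.6367

Minimum detectable difference ≈ 0.64 years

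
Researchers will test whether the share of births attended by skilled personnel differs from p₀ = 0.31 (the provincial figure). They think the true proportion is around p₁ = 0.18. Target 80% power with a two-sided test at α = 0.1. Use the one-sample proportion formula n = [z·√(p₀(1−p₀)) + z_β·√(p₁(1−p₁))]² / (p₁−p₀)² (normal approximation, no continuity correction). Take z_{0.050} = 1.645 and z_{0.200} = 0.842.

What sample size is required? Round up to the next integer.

n = 70

n = [z_{α/2}·√(p₀q₀) + z_β·√(p₁q₁)]² / (p₁ − p₀)²
  = [1.645·√(0.31·0.69) + 0.842·√(0.18·0.82)]² / (-0.13)²
  = [1.645·0.4625 + 0.842·0.3842]² / 0.0169
  = [1.0843]² / 0.0169
  = 69.57
Round up → n = 70.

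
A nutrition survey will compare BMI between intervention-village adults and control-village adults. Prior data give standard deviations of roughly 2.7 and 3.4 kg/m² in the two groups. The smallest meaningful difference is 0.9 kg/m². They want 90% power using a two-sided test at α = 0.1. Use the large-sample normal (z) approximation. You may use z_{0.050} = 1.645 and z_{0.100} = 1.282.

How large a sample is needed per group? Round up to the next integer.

n = (z_{α/2} + z_β)² · (σ₁² + σ₂²) / δ²
  = (1.645 + 1.282)² · (2.7² + 3.4² = 18.85) / 0.9²
  = 8.5673 · 18.85 / 0.81
  = 199.38
Round up → n = 200 per group.

n = 200 per group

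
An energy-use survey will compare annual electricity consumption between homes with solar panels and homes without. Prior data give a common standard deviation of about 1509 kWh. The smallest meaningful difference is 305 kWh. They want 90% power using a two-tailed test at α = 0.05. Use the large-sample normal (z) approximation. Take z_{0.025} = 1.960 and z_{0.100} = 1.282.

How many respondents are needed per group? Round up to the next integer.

n = 515 per group

n = (z_{α/2} + z_β)² · (σ₁² + σ₂²) / δ²
  = (1.960 + 1.282)² · (2·1509² = 4554162) / 305²
  = 10.5106 · 4554162 / 93025
  = 514.56
Round up → n = 515 per group.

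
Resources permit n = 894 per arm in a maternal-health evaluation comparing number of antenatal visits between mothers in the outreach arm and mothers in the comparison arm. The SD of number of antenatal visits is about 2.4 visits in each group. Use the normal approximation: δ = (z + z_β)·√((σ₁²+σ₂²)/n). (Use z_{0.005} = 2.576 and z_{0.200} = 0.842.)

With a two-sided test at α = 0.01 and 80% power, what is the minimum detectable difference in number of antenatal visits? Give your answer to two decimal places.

Minimum detectable difference ≈ 0.39 visits

δ = (z_{α/2} + z_β) · √((σ₁²+σ₂²)/n)
  = (2.576 + 0.842) · √(11.52/894)
  = 3.418 · √0.01289
  = 3.418 · 0.1135
  = 0.3880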